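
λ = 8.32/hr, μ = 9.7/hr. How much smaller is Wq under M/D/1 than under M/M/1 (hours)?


ρ = 8.32/9.7 = 0.8577
Wq(M/M/1) = ρ/(μ−λ) = 0.8577/1.38 = 0.62154 hr
Wq(M/D/1) = ρ/(2(μ−λ)) = 0.31077 hr
Savings = 0.62154 − 0.31077 = 0.31077 hr

Final: 0.31077 hr


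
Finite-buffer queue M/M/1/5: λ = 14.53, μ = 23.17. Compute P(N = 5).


ρ = λ/μ = 14.53/23.17 = 0.6271
P_K = (1−ρ)ρ^K/(1−ρ^(K+1)) = (0.3729·0.096984)/(1 − 0.060819)
= 0.036165/0.939181 = 0.038507

Final: 0.038507


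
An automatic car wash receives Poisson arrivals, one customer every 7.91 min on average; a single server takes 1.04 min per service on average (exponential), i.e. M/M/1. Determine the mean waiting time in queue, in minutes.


λ = 60/7.91 = 7.5853 /hr
μ = 60/1.04 = 57.6923 /hr
ρ = λ/μ = 7.5853/57.6923 = 0.1315
Wq = ρ/(μ−λ) = 0.1315/(57.6923−7.5853) = 0.002624 hr
In minutes: 0.002624·60 = 0.1574 min

Final: 0.1574 min


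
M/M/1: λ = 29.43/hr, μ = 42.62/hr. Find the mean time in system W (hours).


W = 1/(μ−λ) = 1/(42.62 − 29.43) = 1/13.19 = 0.07582 hr

Final: 0.07582 hr


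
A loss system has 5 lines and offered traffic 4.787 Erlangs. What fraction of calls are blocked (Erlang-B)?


B(c,a) = (a^c/c!) / Σ_{k=0}^{c} a^k/k!
a^5/5! = 20.947678
Σ terms (k=0..5): 1.00000 + 4.78700 + 11.45768 + 18.28265 + 21.87976 + 20.94768 = 78.354764
B = 20.947678/78.354764 = 0.267344

Final: 0.267344


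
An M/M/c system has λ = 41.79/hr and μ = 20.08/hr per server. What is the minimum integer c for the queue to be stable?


Stability requires cμ > λ ⇔ c > λ/μ.
λ/μ = 41.79/20.08 = 2.0812
Minimum integer c = ⌊2.0812⌋ + 1 = 3
Check: 3·20.08 = 60.24 > 41.79, while 2·20.08 = 40.16 ≤ 41.79

Final: 3 servers


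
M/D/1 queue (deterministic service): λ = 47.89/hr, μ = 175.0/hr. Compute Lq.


ρ = 47.89/175.0 = 0.2737
M/D/1: Lq = ρ²/(2(1−ρ)) = 0.07489/(2·0.7263) = 0.05155

Final: 0.05155


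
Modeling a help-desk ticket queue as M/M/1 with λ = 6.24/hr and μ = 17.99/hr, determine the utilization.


ρ = λ/μ = 6.24/17.99 = 0.3469

Final: 0.3469


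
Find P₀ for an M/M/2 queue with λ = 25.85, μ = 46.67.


a = λ/μ = 25.85/46.67 = 0.5539; ρ = a/c = 0.2769
Σ_{k=0}^{1} a^k/k! (terms k=0..1) = 1.00000 + 0.55389 = 1.55389
Tail: a^2/(2!(1−ρ)) = 0.30679/(2·0.7231) = 0.21215
P₀ = 1/(1.55389 + 0.21215) = 1/1.76604 = 0.566239

Final: 0.566239


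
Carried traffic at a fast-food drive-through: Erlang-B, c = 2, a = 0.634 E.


B(2,0.634) = 0.109526 (Erlang-B)
Carried load = a(1 − B) = 0.634·(1 − 0.109526) = 0.634·0.890474 = 0.5646 E

Final: 0.5646 Erlangs


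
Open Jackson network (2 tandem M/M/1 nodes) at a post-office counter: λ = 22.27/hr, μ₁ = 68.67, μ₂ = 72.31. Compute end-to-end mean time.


Each node sees arrival rate λ = 22.27/hr (tandem ⇒ throughput preserved).
W₁ = 1/(μ₁−λ) = 1/(68.67−22.27) = 0.02155 hr
W₂ = 1/(μ₂−λ) = 1/(72.31−22.27) = 0.01998 hr
W_total = W₁ + W₂ = 0.02155 + 0.01998 = 0.04154 hr

Final: 0.04154 hr


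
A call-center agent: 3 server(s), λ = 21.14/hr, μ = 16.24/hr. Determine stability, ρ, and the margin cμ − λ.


Total capacity cμ = 3·16.24 = 48.72/hr
ρ = λ/(cμ) = 21.14/48.72 = 0.4339
Stable ⇔ ρ < 1: YES
Spare capacity = cμ − λ = 48.72 − 21.14 = 27.58/hr

Final: ρ = 0.4339; stable; margin = 27.58/hr


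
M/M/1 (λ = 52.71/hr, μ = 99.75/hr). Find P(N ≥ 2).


ρ = 52.71/99.75 = 0.5284
P(N ≥ n) = ρ^n = 0.5284^2 = 0.279229

Final: 0.279229


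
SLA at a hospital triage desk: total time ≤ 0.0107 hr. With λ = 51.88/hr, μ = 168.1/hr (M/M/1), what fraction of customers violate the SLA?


W ~ Exponential(μ−λ) for M/M/1.
μ − λ = 168.1 − 51.88 = 116.2200
P(W > t) = e^{−(μ−λ)t} = e^{−1.2436} = 0.288358

Final: 0.288358


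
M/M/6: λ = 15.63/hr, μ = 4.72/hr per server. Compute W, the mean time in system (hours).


a = 3.3114; ρ = 0.5519; P₀ = 0.035384
Lq = P₀·a^c·ρ/(c!(1−ρ)²) = 0.17812
Wq = Lq/λ = 0.17812/15.63 = 0.01140 hr
W = Wq + 1/μ = 0.01140 + 0.21186 = 0.22326 hr

Final: 0.22326 hr


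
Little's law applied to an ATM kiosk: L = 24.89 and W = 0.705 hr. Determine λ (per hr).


λ = L/W = 24.89/0.705 = 35.3050 /hr

Final: 35.3050 /hr


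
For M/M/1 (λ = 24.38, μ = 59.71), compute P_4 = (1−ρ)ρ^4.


ρ = 24.38/59.71 = 0.4083
P_n = (1−ρ)·ρ^n = (1 − 0.4083)·0.4083^4 = 0.5917·0.027794 = 0.016445

Final: 0.016445


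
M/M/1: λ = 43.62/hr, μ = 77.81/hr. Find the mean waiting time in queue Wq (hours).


ρ = 43.62/77.81 = 0.5606
Wq = ρ/(μ−λ) = 0.5606/(77.81 − 43.62) = 0.5606/34.19 = 0.01640 hr

Final: 0.01640 hr


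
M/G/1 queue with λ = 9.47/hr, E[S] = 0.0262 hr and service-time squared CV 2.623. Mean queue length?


ρ = λ·E[S] = 9.47·0.0262 = 0.2481
Lq = ρ²(1+C_s²)/(2(1−ρ)) = 0.06156·(1+2.623)/(2·0.7519)
= 0.06156·3.6230/1.5038 = 0.14832

Final: 0.14832


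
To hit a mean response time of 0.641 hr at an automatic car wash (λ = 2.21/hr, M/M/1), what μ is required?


W = 1/(μ−λ) ⇒ μ − λ = 1/W = 1/0.641 = 1.5601
μ = λ + 1/W = 2.21 + 1.5601 = 3.7701 per hr

Final: 3.7701 /hr


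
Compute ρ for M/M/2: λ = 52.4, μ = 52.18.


ρ = λ/(cμ) = 52.4/(2·52.18) = 52.4/104.36 = 0.5021

Final: 0.5021


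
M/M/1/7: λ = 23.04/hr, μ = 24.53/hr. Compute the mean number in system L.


ρ = 23.04/24.53 = 0.9393
L = ρ[1 − (K+1)ρ^K + Kρ^(K+1)] / [(1−ρ)(1−ρ^(K+1))]
Numerator: 0.9393·(1 − 8·0.644903 + 7·0.605730) = 0.075975
Denominator: (0.06074)·(0.394270) = 0.023949
L = 0.075975/0.023949 = 3.1724

Final: 3.1724


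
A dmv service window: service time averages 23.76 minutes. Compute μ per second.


μ = 1/(service time) in consistent units.
1 second = 0.0166667 min, so μ = 0.0166667/23.76 = 0.0007015 per second

Final: 0.0007015 /sec


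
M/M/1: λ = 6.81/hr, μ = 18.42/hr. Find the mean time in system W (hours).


W = 1/(μ−λ) = 1/(18.42 − 6.81) = 1/11.61 = 0.08613 hr

Final: 0.08613 hr


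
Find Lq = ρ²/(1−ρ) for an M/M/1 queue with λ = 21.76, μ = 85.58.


ρ = 21.76/85.58 = 0.2543
Lq = ρ²/(1−ρ) = 0.06465/0.7457 = 0.08669

Final: 0.08669


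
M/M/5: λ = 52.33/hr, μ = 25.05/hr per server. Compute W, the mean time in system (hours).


a = 2.0890; ρ = 0.4178; P₀ = 0.122648
Lq = P₀·a^c·ρ/(c!(1−ρ)²) = 0.05012
Wq = Lq/λ = 0.05012/52.33 = 0.0009578 hr
W = Wq + 1/μ = 0.0009578 + 0.03992 = 0.04088 hr

Final: 0.04088 hr


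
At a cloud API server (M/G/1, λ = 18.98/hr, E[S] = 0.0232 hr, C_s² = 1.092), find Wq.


ρ = λ·E[S] = 18.98·0.0232 = 0.4403
E[S²] = E[S]²(1+C_s²) = 0.0232²·(1+1.092) = 0.001126
Wq = λ·E[S²]/(2(1−ρ)) = 18.98·0.001126/(2·0.5597) = 0.01909 hr

Final: 0.01909 hr


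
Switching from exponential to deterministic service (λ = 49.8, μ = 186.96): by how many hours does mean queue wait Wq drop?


ρ = 49.8/186.96 = 0.2664
Wq(M/M/1) = ρ/(μ−λ) = 0.2664/137.16 = 0.001942 hr
Wq(M/D/1) = ρ/(2(μ−λ)) = 0.0009710 hr
Savings = 0.001942 − 0.0009710 = 0.0009710 hr

Final: 0.0009710 hr


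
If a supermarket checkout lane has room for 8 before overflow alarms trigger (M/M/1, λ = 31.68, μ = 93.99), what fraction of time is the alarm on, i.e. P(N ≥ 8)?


ρ = 31.68/93.99 = 0.3371
P(N ≥ n) = ρ^n = 0.3371^8 = 0.0001666

Final: 0.0001666


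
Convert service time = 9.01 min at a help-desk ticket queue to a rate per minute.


μ = 1/(service time) in consistent units.
1 minute = 1 min, so μ = 1/9.01 = 0.1110 per minute

Final: 0.1110 /min


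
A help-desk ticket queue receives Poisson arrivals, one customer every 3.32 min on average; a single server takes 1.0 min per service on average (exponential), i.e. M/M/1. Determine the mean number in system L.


λ = 60/3.32 = 18.0723 /hr
μ = 60/1.0 = 60.0000 /hr
ρ = λ/μ = 18.0723/60.0000 = 0.3012
L = ρ/(1−ρ) = 0.3012/0.6988 = 0.4310

Final: 0.4310


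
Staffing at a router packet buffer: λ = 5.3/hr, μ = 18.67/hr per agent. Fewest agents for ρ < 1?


Stability requires cμ > λ ⇔ c > λ/μ.
λ/μ = 5.3/18.67 = 0.2839
Minimum integer c = ⌊0.2839⌋ + 1 = 1
Check: 1·18.67 = 18.67 > 5.3, while 0·18.67 = 0.00 ≤ 5.3

Final: 1 servers


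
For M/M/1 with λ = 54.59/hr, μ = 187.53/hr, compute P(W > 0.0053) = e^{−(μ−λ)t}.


W ~ Exponential(μ−λ) for M/M/1.
μ − λ = 187.53 − 54.59 = 132.9400
P(W > t) = e^{−(μ−λ)t} = e^{−0.7046} = 0.494315

Final: 0.494315


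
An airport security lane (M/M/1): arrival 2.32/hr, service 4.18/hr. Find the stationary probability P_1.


ρ = 2.32/4.18 = 0.5550
P_n = (1−ρ)·ρ^n = (1 − 0.5550)·0.5550^1 = 0.4450·0.555024 = 0.246972

Final: 0.246972


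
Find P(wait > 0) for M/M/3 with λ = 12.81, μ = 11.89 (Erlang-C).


a = λ/μ = 1.0774; ρ = a/3 = 0.3591
P₀ = 0.335237 (from M/M/c formula)
C(c,a) = [a^c/(c!(1−ρ))]·P₀ = [1.25055/(6·0.6409)]·0.335237
= 0.32522·0.335237 = 0.109026

Final: 0.109026


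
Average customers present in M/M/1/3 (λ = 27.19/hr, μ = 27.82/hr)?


ρ = 27.19/27.82 = 0.9774
L = ρ[1 − (K+1)ρ^K + Kρ^(K+1)] / [(1−ρ)(1−ρ^(K+1))]
Numerator: 0.9774·(1 − 4·0.933590 + 3·0.912448) = 0.002917
Denominator: (0.02265)·(0.087552) = 0.001983
L = 0.002917/0.001983 = 1.4714

Final: 1.4714


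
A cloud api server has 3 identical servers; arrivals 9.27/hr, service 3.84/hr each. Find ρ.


ρ = λ/(cμ) = 9.27/(3·3.84) = 9.27/11.52 = 0.8047

Final: 0.8047


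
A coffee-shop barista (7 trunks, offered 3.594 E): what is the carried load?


B(7,3.594) = 0.043574 (Erlang-B)
Carried load = a(1 − B) = 3.594·(1 − 0.043574) = 3.594·0.956426 = 3.4374 E

Final: 3.4374 Erlangs


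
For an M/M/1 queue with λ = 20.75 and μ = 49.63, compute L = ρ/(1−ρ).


ρ = λ/μ = 20.75/49.63 = 0.4181
L = ρ/(1−ρ) = 0.4181/(1 − 0.4181) = 0.4181/0.5819 = 0.7185

Final: 0.7185


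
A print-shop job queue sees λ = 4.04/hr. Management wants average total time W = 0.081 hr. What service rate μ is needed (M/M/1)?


W = 1/(μ−λ) ⇒ μ − λ = 1/W = 1/0.081 = 12.3457
μ = λ + 1/W = 4.04 + 12.3457 = 16.3857 per hr

Final: 16.3857 /hr


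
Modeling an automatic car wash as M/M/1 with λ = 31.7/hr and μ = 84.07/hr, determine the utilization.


ρ = λ/μ = 31.7/84.07 = 0.3771

Final: 0.3771


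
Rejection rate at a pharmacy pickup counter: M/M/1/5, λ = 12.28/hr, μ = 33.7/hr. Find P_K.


ρ = λ/μ = 12.28/33.7 = 0.3644
P_K = (1−ρ)ρ^K/(1−ρ^(K+1)) = (0.6356·0.006425)/(1 − 0.002341)
= 0.004083/0.997659 = 0.004093

Final: 0.004093


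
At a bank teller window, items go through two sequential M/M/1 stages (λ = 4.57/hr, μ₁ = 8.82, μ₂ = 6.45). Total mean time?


Each node sees arrival rate λ = 4.57/hr (tandem ⇒ throughput preserved).
W₁ = 1/(μ₁−λ) = 1/(8.82−4.57) = 0.23529 hr
W₂ = 1/(μ₂−λ) = 1/(6.45−4.57) = 0.53191 hr
W_total = W₁ + W₂ = 0.23529 + 0.53191 = 0.76721 hr

Final: 0.76721 hr


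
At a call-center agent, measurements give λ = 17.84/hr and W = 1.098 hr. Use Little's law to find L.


L = λW = 17.84·1.098 = 19.5883

Final: 19.5883


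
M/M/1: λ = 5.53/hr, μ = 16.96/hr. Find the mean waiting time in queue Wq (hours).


ρ = 5.53/16.96 = 0.3261
Wq = ρ/(μ−λ) = 0.3261/(16.96 − 5.53) = 0.3261/11.43 = 0.02853 hr

Final: 0.02853 hr


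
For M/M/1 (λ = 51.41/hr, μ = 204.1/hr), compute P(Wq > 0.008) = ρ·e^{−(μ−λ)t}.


ρ = 51.41/204.1 = 0.2519
P(Wq > t) = ρ·e^{−(μ−λ)t} = 0.2519·e^{−1.2215}
= 0.2519·0.294782 = 0.074251

Final: 0.074251


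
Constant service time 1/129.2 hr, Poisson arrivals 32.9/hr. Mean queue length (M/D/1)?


ρ = 32.9/129.2 = 0.2546
M/D/1: Lq = ρ²/(2(1−ρ)) = 0.06484/(2·0.7454) = 0.04350

Final: 0.04350


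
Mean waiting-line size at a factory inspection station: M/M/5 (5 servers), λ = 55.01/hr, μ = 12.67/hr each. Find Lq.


a = λ/μ = 4.3418; ρ = a/5 = 0.8684
P₀ = 0.007098
Lq = P₀·a^c·ρ / (c!·(1−ρ)²) = 0.007098·1542.85514·0.8684/(120·0.01733)
= 4.57259

Final: 4.57259


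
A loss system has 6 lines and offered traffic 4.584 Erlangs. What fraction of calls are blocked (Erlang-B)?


B(c,a) = (a^c/c!) / Σ_{k=0}^{c} a^k/k!
a^6/6! = 12.886505
Σ terms (k=0..6): 1.00000 + 4.58400 + 10.50653 + 16.05397 + 18.39786 + 16.86715 + 12.88651 = 80.296017
B = 12.886505/80.296017 = 0.160487

Final: 0.160487


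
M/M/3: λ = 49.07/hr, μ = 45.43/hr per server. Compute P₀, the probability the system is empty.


a = λ/μ = 49.07/45.43 = 1.0801; ρ = a/c = 0.3600
Σ_{k=0}^{2} a^k/k! (terms k=0..2) = 1.00000 + 1.08012 + 0.58333 = 2.66346
Tail: a^3/(3!(1−ρ)) = 1.26014/(6·0.6400) = 0.32818
P₀ = 1/(2.66346 + 0.32818) = 1/2.99164 = 0.334265

Final: 0.334265


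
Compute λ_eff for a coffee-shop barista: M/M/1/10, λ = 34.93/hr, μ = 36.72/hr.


ρ = 0.9513; P_K = (1−ρ)ρ^10/(1−ρ^11) = 0.069932
λ_eff = λ(1 − P_K) = 34.93·(1 − 0.069932) = 34.93·0.930068 = 32.4873 /hr

Final: 32.4873 /hr


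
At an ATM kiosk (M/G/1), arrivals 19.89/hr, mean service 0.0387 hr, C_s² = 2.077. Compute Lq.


ρ = λ·E[S] = 19.89·0.0387 = 0.7697
Lq = ρ²(1+C_s²)/(2(1−ρ)) = 0.5925·(1+2.077)/(2·0.2303)
= 0.5925·3.0770/0.4605 = 3.95891

Final: 3.95891


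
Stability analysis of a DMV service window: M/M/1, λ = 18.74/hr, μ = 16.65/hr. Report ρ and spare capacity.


Total capacity cμ = 1·16.65 = 16.65/hr
ρ = λ/(cμ) = 18.74/16.65 = 1.1255
Stable ⇔ ρ < 1: NO
Spare capacity = cμ − λ = 16.65 − 18.74 = -2.09/hr

Final: ρ = 1.1255; unstable; margin = -2.09/hr


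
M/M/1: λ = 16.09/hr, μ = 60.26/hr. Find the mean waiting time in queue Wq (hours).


ρ = 16.09/60.26 = 0.2670
Wq = ρ/(μ−λ) = 0.2670/(60.26 − 16.09) = 0.2670/44.17 = 0.006045 hr

Final: 0.006045 hr


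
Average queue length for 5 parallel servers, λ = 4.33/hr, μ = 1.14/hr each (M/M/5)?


a = λ/μ = 3.7982; ρ = a/5 = 0.7596
P₀ = 0.017475
Lq = P₀·a^c·ρ / (c!·(1−ρ)²) = 0.017475·790.52430·0.7596/(120·0.05777)
= 1.51381

Final: 1.51381


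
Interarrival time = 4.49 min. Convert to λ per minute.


λ = 1/(interarrival time) in consistent units.
1 minute = 1 min, so λ = 1/4.49 = 0.2227 per minute

Final: 0.2227 /min


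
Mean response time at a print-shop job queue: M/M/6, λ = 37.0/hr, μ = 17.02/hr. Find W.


a = 2.1739; ρ = 0.3623; P₀ = 0.113453
Lq = P₀·a^c·ρ/(c!(1−ρ)²) = 0.01482
Wq = Lq/λ = 0.01482/37.0 = 0.0004005 hr
W = Wq + 1/μ = 0.0004005 + 0.05875 = 0.05915 hr

Final: 0.05915 hr


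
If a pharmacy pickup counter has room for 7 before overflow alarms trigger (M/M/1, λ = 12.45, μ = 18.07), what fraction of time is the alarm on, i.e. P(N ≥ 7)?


ρ = 12.45/18.07 = 0.6890
P(N ≥ n) = ρ^n = 0.6890^7 = 0.073702

Final: 0.073702


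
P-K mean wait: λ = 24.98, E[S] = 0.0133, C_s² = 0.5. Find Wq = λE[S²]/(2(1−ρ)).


ρ = λ·E[S] = 24.98·0.0133 = 0.3322
E[S²] = E[S]²(1+C_s²) = 0.0133²·(1+0.5) = 0.0002653
Wq = λ·E[S²]/(2(1−ρ)) = 24.98·0.0002653/(2·0.6678) = 0.004963 hr

Final: 0.004963 hr


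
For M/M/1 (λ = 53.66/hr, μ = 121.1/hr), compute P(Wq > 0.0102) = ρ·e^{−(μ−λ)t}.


ρ = 53.66/121.1 = 0.4431
P(Wq > t) = ρ·e^{−(μ−λ)t} = 0.4431·e^{−0.6879}
= 0.4431·0.502637 = 0.222721

Final: 0.222721


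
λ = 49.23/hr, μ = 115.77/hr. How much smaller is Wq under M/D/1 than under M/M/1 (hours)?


ρ = 49.23/115.77 = 0.4252
Wq(M/M/1) = ρ/(μ−λ) = 0.4252/66.54 = 0.006391 hr
Wq(M/D/1) = ρ/(2(μ−λ)) = 0.003195 hr
Savings = 0.006391 − 0.003195 = 0.003195 hr

Final: 0.003195 hr


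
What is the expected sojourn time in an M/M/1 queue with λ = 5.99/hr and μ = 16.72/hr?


W = 1/(μ−λ) = 1/(16.72 − 5.99) = 1/10.73 = 0.09320 hr

Final: 0.09320 hr


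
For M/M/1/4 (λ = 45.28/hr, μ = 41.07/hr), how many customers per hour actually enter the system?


ρ = 1.1025; P_K = (1−ρ)ρ^4/(1−ρ^5) = 0.240805
λ_eff = λ(1 − P_K) = 45.28·(1 − 0.240805) = 45.28·0.759195 = 34.3763 /hr

Final: 34.3763 /hr


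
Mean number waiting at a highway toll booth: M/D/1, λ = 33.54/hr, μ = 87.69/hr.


ρ = 33.54/87.69 = 0.3825
M/D/1: Lq = ρ²/(2(1−ρ)) = 0.1463/(2·0.6175) = 0.11845

Final: 0.11845


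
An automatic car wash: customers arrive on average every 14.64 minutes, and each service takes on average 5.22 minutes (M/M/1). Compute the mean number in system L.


λ = 60/14.64 = 4.0984 /hr
μ = 60/5.22 = 11.4943 /hr
ρ = λ/μ = 4.0984/11.4943 = 0.3566
L = ρ/(1−ρ) = 0.3566/0.6434 = 0.5541

Final: 0.5541


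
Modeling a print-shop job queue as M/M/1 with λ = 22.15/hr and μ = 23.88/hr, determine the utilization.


ρ = λ/μ = 22.15/23.88 = 0.9276

Final: 0.9276


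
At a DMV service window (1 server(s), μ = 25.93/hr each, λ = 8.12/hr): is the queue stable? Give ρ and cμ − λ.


Total capacity cμ = 1·25.93 = 25.93/hr
ρ = λ/(cμ) = 8.12/25.93 = 0.3132
Stable ⇔ ρ < 1: YES
Spare capacity = cμ − λ = 25.93 − 8.12 = 17.81/hr

Final: ρ = 0.3132; stable; margin = 17.81/hr


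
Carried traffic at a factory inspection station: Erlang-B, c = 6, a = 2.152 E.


B(6,2.152) = 0.016144 (Erlang-B)
Carried load = a(1 − B) = 2.152·(1 − 0.016144) = 2.152·0.983856 = 2.1173 E

Final: 2.1173 Erlangs


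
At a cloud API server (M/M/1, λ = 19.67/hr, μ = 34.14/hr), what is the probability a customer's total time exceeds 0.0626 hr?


W ~ Exponential(μ−λ) for M/M/1.
μ − λ = 34.14 − 19.67 = 14.4700
P(W > t) = e^{−(μ−λ)t} = e^{−0.9058} = 0.404209

Final: 0.404209


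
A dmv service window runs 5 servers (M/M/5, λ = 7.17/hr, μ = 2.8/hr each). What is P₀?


a = λ/μ = 7.17/2.8 = 2.5607; ρ = a/c = 0.5121
Σ_{k=0}^{4} a^k/k! (terms k=0..4) = 1.00000 + 2.56071 + 3.27863 + 2.79854 + 1.79157 = 11.42945
Tail: a^5/(5!(1−ρ)) = 110.10464/(120·0.4879) = 1.88075
P₀ = 1/(11.42945 + 1.88075) = 1/13.31021 = 0.075130

Final: 0.075130


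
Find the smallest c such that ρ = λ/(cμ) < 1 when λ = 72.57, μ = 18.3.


Stability requires cμ > λ ⇔ c > λ/μ.
λ/μ = 72.57/18.3 = 3.9656
Minimum integer c = ⌊3.9656⌋ + 1 = 4
Check: 4·18.3 = 73.20 > 72.57, while 3·18.3 = 54.90 ≤ 72.57

Final: 4 servers


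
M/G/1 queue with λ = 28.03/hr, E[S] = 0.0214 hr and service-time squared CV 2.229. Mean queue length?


ρ = λ·E[S] = 28.03·0.0214 = 0.5998
Lq = ρ²(1+C_s²)/(2(1−ρ)) = 0.3598·(1+2.229)/(2·0.4002)
= 0.3598·3.2290/0.8003 = 1.45171

Final: 1.45171


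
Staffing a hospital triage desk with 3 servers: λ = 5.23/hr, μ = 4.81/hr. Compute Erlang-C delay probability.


a = λ/μ = 1.0873; ρ = a/3 = 0.3624
P₀ = 0.331731 (from M/M/c formula)
C(c,a) = [a^c/(c!(1−ρ))]·P₀ = [1.28549/(6·0.6376)]·0.331731
= 0.33604·0.331731 = 0.111476

Final: 0.111476


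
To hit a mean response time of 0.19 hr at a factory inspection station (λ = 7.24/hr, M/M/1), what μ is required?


W = 1/(μ−λ) ⇒ μ − λ = 1/W = 1/0.19 = 5.2632
μ = λ + 1/W = 7.24 + 5.2632 = 12.5032 per hr

Final: 12.5032 /hr


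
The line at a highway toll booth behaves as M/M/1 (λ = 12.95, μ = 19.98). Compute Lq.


ρ = 12.95/19.98 = 0.6481
Lq = ρ²/(1−ρ) = 0.4201/0.3519 = 1.1940

Final: 1.1940


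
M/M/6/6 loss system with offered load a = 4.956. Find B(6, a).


B(c,a) = (a^c/c!) / Σ_{k=0}^{c} a^k/k!
a^6/6! = 20.580470
Σ terms (k=0..6): 1.00000 + 4.95600 + 12.28097 + 20.28816 + 25.13703 + 24.91582 + 20.58047 = 109.158450
B = 20.580470/109.158450 = 0.188538

Final: 0.188538


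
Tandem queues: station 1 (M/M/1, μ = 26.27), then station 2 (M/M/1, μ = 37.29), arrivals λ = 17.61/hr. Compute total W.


Each node sees arrival rate λ = 17.61/hr (tandem ⇒ throughput preserved).
W₁ = 1/(μ₁−λ) = 1/(26.27−17.61) = 0.11547 hr
W₂ = 1/(μ₂−λ) = 1/(37.29−17.61) = 0.05081 hr
W_total = W₁ + W₂ = 0.11547 + 0.05081 = 0.16629 hr

Final: 0.16629 hr


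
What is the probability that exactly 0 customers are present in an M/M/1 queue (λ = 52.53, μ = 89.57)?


ρ = 52.53/89.57 = 0.5865
P_n = (1−ρ)·ρ^n = (1 − 0.5865)·0.5865^0 = 0.4135·1.000000 = 0.413531

Final: 0.413531


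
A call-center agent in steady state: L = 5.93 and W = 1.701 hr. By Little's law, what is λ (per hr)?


λ = L/W = 5.93/1.701 = 3.4862 /hr

Final: 3.4862 /hr


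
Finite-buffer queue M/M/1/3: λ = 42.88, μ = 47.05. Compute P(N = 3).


ρ = λ/μ = 42.88/47.05 = 0.9114
P_K = (1−ρ)ρ^K/(1−ρ^(K+1)) = (0.08863·0.756982)/(1 − 0.689891)
= 0.067091/0.310109 = 0.216345

Final: 0.216345


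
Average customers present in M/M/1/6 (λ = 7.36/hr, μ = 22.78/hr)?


ρ = 7.36/22.78 = 0.3231
L = ρ[1 − (K+1)ρ^K + Kρ^(K+1)] / [(1−ρ)(1−ρ^(K+1))]
Numerator: 0.3231·(1 − 7·0.001137 + 6·0.0003675) = 0.321230
Denominator: (0.6769)·(0.999632) = 0.676661
L = 0.321230/0.676661 = 0.4747

Final: 0.4747


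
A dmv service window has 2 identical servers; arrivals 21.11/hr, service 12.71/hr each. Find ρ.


ρ = λ/(cμ) = 21.11/(2·12.71) = 21.11/25.42 = 0.8304

Final: 0.8304


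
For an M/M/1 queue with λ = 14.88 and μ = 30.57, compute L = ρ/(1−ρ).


ρ = λ/μ = 14.88/30.57 = 0.4868
L = ρ/(1−ρ) = 0.4868/(1 − 0.4868) = 0.4868/0.5132 = 0.9484

Final: 0.9484


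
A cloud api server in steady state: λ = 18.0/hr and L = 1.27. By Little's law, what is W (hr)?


W = L/λ = 1.27/18.0 = 0.07056 hr

Final: 0.07056 hr


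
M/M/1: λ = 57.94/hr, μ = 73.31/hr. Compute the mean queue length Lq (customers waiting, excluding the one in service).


ρ = 57.94/73.31 = 0.7903
Lq = ρ²/(1−ρ) = 0.6246/0.2097 = 2.9793

Final: 2.9793


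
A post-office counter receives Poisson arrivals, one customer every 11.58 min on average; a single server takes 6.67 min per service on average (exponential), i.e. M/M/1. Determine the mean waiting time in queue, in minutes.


λ = 60/11.58 = 5.1813 /hr
μ = 60/6.67 = 8.9955 /hr
ρ = λ/μ = 5.1813/8.9955 = 0.5760
Wq = ρ/(μ−λ) = 0.5760/(8.9955−5.1813) = 0.15101 hr
In minutes: 0.15101·60 = 9.061 min

Final: 9.061 min


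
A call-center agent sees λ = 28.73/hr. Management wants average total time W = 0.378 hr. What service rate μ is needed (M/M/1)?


W = 1/(μ−λ) ⇒ μ − λ = 1/W = 1/0.378 = 2.6455
μ = λ + 1/W = 28.73 + 2.6455 = 31.3755 per hr

Final: 31.3755 /hr


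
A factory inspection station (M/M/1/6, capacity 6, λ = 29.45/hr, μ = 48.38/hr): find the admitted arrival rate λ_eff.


ρ = 0.6087; P_K = (1−ρ)ρ^6/(1−ρ^7) = 0.020543
λ_eff = λ(1 − P_K) = 29.45·(1 − 0.020543) = 29.45·0.979457 = 28.8450 /hr

Final: 28.8450 /hr


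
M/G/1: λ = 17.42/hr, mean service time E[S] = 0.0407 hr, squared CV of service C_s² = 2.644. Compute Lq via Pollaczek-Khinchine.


ρ = λ·E[S] = 17.42·0.0407 = 0.7090
Lq = ρ²(1+C_s²)/(2(1−ρ)) = 0.5027·(1+2.644)/(2·0.2910)
= 0.5027·3.6440/0.5820 = 3.14725

Final: 3.14725


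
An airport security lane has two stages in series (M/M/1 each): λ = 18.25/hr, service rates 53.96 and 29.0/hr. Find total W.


Each node sees arrival rate λ = 18.25/hr (tandem ⇒ throughput preserved).
W₁ = 1/(μ₁−λ) = 1/(53.96−18.25) = 0.02800 hr
W₂ = 1/(μ₂−λ) = 1/(29.0−18.25) = 0.09302 hr
W_total = W₁ + W₂ = 0.02800 + 0.09302 = 0.12103 hr

Final: 0.12103 hr


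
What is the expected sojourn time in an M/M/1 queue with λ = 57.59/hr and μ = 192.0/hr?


W = 1/(μ−λ) = 1/(192.0 − 57.59) = 1/134.41 = 0.007440 hr

Final: 0.007440 hr


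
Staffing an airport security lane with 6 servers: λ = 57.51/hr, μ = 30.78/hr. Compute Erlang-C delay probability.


a = λ/μ = 1.8684; ρ = a/6 = 0.3114
P₀ = 0.154217 (from M/M/c formula)
C(c,a) = [a^c/(c!(1−ρ))]·P₀ = [42.54500/(720·0.6886)]·0.154217
= 0.08581·0.154217 = 0.013234

Final: 0.013234


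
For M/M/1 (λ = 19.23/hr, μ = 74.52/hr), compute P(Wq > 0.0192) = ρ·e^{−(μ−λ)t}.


ρ = 19.23/74.52 = 0.2581
P(Wq > t) = ρ·e^{−(μ−λ)t} = 0.2581·e^{−1.0616}
= 0.2581·0.345913 = 0.089263

Final: 0.089263


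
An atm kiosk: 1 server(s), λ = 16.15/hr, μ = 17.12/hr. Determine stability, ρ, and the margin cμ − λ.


Total capacity cμ = 1·17.12 = 17.12/hr
ρ = λ/(cμ) = 16.15/17.12 = 0.9433
Stable ⇔ ρ < 1: YES
Spare capacity = cμ − λ = 17.12 − 16.15 = 0.97/hr

Final: ρ = 0.9433; stable; margin = 0.97/hr


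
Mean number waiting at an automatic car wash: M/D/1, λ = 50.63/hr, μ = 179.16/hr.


ρ = 50.63/179.16 = 0.2826
M/D/1: Lq = ρ²/(2(1−ρ)) = 0.07986/(2·0.7174) = 0.05566

Final: 0.05566


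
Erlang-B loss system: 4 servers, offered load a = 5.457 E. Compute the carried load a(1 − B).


B(4,5.457) = 0.432764 (Erlang-B)
Carried load = a(1 − B) = 5.457·(1 − 0.432764) = 5.457·0.567236 = 3.0954 E

Final: 3.0954 Erlangs


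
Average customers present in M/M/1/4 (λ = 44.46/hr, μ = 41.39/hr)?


ρ = 44.46/41.39 = 1.0742
L = ρ[1 − (K+1)ρ^K + Kρ^(K+1)] / [(1−ρ)(1−ρ^(K+1))]
Numerator: 1.0742·(1 − 5·1.331362 + 4·1.430112) = 0.068360
Denominator: (-0.07417)·(-0.430112) = 0.031903
L = 0.068360/0.031903 = 2.1428

Final: 2.1428


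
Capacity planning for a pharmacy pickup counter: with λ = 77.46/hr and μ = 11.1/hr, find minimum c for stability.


Stability requires cμ > λ ⇔ c > λ/μ.
λ/μ = 77.46/11.1 = 6.9784
Minimum integer c = ⌊6.9784⌋ + 1 = 7
Check: 7·11.1 = 77.70 > 77.46, while 6·11.1 = 66.60 ≤ 77.46

Final: 7 servers


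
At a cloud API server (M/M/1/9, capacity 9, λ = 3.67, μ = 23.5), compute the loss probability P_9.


ρ = λ/μ = 3.67/23.5 = 0.1562
P_K = (1−ρ)ρ^K/(1−ρ^(K+1)) = (0.8438·0.00000005526)/(1 − 0.000000008629)
= 0.00000004663/1.000000 = 0.00000004663

Final: 0.00000004663


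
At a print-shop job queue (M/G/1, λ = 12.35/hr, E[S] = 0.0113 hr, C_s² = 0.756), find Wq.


ρ = λ·E[S] = 12.35·0.0113 = 0.1396
E[S²] = E[S]²(1+C_s²) = 0.0113²·(1+0.756) = 0.0002242
Wq = λ·E[S²]/(2(1−ρ)) = 12.35·0.0002242/(2·0.8604) = 0.001609 hr

Final: 0.001609 hr


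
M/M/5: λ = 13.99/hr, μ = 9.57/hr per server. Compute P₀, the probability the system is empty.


a = λ/μ = 13.99/9.57 = 1.4619; ρ = a/c = 0.2924
Σ_{k=0}^{4} a^k/k! (terms k=0..4) = 1.00000 + 1.46186 + 1.06852 + 0.52067 + 0.19029 = 4.24134
Tail: a^5/(5!(1−ρ)) = 6.67619/(120·0.7076) = 0.07862
P₀ = 1/(4.24134 + 0.07862) = 1/4.31996 = 0.231484

Final: 0.231484


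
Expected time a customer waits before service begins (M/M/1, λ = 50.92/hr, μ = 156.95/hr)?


ρ = 50.92/156.95 = 0.3244
Wq = ρ/(μ−λ) = 0.3244/(156.95 − 50.92) = 0.3244/106.03 = 0.003060 hr

Final: 0.003060 hr


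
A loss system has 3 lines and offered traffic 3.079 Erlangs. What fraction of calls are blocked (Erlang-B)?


B(c,a) = (a^c/c!) / Σ_{k=0}^{c} a^k/k!
a^3/3! = 4.864944
Σ terms (k=0..3): 1.00000 + 3.07900 + 4.74012 + 4.86494 = 13.684064
B = 4.864944/13.684064 = 0.355519

Final: 0.355519


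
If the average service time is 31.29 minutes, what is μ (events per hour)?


μ = 1/(service time) in consistent units.
1 hour = 60 min, so μ = 60/31.29 = 1.9175 per hour

Final: 1.9175 /hr


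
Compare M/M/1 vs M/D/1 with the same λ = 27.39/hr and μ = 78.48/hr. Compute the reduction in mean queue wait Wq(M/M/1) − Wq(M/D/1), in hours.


ρ = 27.39/78.48 = 0.3490
Wq(M/M/1) = ρ/(μ−λ) = 0.3490/51.09 = 0.006831 hr
Wq(M/D/1) = ρ/(2(μ−λ)) = 0.003416 hr
Savings = 0.006831 − 0.003416 = 0.003416 hr

Final: 0.003416 hr


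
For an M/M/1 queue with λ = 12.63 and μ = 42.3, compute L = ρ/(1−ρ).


ρ = λ/μ = 12.63/42.3 = 0.2986
L = ρ/(1−ρ) = 0.2986/(1 − 0.2986) = 0.2986/0.7014 = 0.4257

Final: 0.4257


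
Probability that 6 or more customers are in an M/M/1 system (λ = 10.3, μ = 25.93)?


ρ = 10.3/25.93 = 0.3972
P(N ≥ n) = ρ^n = 0.3972^6 = 0.003928

Final: 0.003928


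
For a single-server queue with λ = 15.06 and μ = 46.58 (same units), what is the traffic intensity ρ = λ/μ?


ρ = λ/μ = 15.06/46.58 = 0.3233

Final: 0.3233


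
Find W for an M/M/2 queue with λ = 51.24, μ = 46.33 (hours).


a = 1.1060; ρ = 0.5530; P₀ = 0.287839
Lq = P₀·a^c·ρ/(c!(1−ρ)²) = 0.48719
Wq = Lq/λ = 0.48719/51.24 = 0.009508 hr
W = Wq + 1/μ = 0.009508 + 0.02158 = 0.03109 hr

Final: 0.03109 hr


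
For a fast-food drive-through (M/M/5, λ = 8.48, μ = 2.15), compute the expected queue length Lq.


a = λ/μ = 3.9442; ρ = a/5 = 0.7888
P₀ = 0.014144
Lq = P₀·a^c·ρ / (c!·(1−ρ)²) = 0.014144·954.52424·0.7888/(120·0.04459)
= 1.99034

Final: 1.99034


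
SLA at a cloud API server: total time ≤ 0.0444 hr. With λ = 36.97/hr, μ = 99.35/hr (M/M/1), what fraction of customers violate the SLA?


W ~ Exponential(μ−λ) for M/M/1.
μ − λ = 99.35 − 36.97 = 62.3800
P(W > t) = e^{−(μ−λ)t} = e^{−2.7697} = 0.062683

Final: 0.062683


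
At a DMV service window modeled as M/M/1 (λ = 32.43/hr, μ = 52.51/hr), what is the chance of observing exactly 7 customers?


ρ = 32.43/52.51 = 0.6176
P_n = (1−ρ)·ρ^n = (1 − 0.6176)·0.6176^7 = 0.3824·0.034272 = 0.013106

Final: 0.013106


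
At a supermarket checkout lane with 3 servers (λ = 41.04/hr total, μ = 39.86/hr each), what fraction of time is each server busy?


ρ = λ/(cμ) = 41.04/(3·39.86) = 41.04/119.58 = 0.3432

Final: 0.3432


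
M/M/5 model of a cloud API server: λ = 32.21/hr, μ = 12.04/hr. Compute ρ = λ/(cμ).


ρ = λ/(cμ) = 32.21/(5·12.04) = 32.21/60.20 = 0.5350

Final: 0.5350


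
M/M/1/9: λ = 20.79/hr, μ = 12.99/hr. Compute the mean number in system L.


ρ = 20.79/12.99 = 1.6005
L = ρ[1 − (K+1)ρ^K + Kρ^(K+1)] / [(1−ρ)(1−ρ^(K+1))]
Numerator: 1.6005·(1 − 10·68.898227 + 9·110.268986) = 487.242395
Denominator: (-0.6005)·(-109.268986) = 65.611863
L = 487.242395/65.611863 = 7.4261

Final: 7.4261


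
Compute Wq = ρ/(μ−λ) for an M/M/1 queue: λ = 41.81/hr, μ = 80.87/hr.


ρ = 41.81/80.87 = 0.5170
Wq = ρ/(μ−λ) = 0.5170/(80.87 − 41.81) = 0.5170/39.06 = 0.01324 hr

Final: 0.01324 hr


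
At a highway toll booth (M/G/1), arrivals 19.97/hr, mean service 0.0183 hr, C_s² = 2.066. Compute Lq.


ρ = λ·E[S] = 19.97·0.0183 = 0.3655
Lq = ρ²(1+C_s²)/(2(1−ρ)) = 0.1336·(1+2.066)/(2·0.6345)
= 0.1336·3.0660/1.2691 = 0.32265

Final: 0.32265


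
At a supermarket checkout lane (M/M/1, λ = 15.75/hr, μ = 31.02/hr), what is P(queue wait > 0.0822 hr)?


ρ = 15.75/31.02 = 0.5077
P(Wq > t) = ρ·e^{−(μ−λ)t} = 0.5077·e^{−1.2552}
= 0.5077·0.285021 = 0.144715

Final: 0.144715


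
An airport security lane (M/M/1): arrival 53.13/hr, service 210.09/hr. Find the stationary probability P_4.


ρ = 53.13/210.09 = 0.2529
P_n = (1−ρ)·ρ^n = (1 − 0.2529)·0.2529^4 = 0.7471·0.004090 = 0.003056

Final: 0.003056


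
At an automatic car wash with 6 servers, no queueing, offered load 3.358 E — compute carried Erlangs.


B(6,3.358) = 0.073335 (Erlang-B)
Carried load = a(1 − B) = 3.358·(1 − 0.073335) = 3.358·0.926665 = 3.1117 E

Final: 3.1117 Erlangs


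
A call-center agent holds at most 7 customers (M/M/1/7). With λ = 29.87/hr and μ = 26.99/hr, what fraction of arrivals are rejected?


ρ = λ/μ = 29.87/26.99 = 1.1067
P_K = (1−ρ)ρ^K/(1−ρ^(K+1)) = (-0.1067·2.033417)/(1 − 2.250395)
= -0.216978/-1.250395 = 0.173528

Final: 0.173528


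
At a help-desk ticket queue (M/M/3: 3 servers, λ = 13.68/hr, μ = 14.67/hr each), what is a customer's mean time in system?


a = 0.9325; ρ = 0.3108; P₀ = 0.390104
Lq = P₀·a^c·ρ/(c!(1−ρ)²) = 0.03451
Wq = Lq/λ = 0.03451/13.68 = 0.002522 hr
W = Wq + 1/μ = 0.002522 + 0.06817 = 0.07069 hr

Final: 0.07069 hr


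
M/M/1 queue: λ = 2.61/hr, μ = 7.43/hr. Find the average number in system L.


ρ = λ/μ = 2.61/7.43 = 0.3513
L = ρ/(1−ρ) = 0.3513/(1 − 0.3513) = 0.3513/0.6487 = 0.5415

Final: 0.5415


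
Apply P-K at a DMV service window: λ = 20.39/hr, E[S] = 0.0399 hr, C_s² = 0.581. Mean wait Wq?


ρ = λ·E[S] = 20.39·0.0399 = 0.8136
E[S²] = E[S]²(1+C_s²) = 0.0399²·(1+0.581) = 0.002517
Wq = λ·E[S²]/(2(1−ρ)) = 20.39·0.002517/(2·0.1864) = 0.13763 hr

Final: 0.13763 hr


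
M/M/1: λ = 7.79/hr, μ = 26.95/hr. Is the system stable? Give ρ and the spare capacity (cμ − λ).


Total capacity cμ = 1·26.95 = 26.95/hr
ρ = λ/(cμ) = 7.79/26.95 = 0.2891
Stable ⇔ ρ < 1: YES
Spare capacity = cμ − λ = 26.95 − 7.79 = 19.16/hr

Final: ρ = 0.2891; stable; margin = 19.16/hr


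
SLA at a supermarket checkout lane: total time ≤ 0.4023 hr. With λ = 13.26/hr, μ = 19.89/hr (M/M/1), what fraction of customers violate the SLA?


W ~ Exponential(μ−λ) for M/M/1.
μ − λ = 19.89 − 13.26 = 6.6300
P(W > t) = e^{−(μ−λ)t} = e^{−2.6672} = 0.069443

Final: 0.069443


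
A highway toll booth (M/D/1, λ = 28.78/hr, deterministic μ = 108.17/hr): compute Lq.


ρ = 28.78/108.17 = 0.2661
M/D/1: Lq = ρ²/(2(1−ρ)) = 0.07079/(2·0.7339) = 0.04823

Final: 0.04823


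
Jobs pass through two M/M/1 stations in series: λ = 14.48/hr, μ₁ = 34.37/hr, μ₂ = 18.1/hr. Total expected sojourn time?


Each node sees arrival rate λ = 14.48/hr (tandem ⇒ throughput preserved).
W₁ = 1/(μ₁−λ) = 1/(34.37−14.48) = 0.05028 hr
W₂ = 1/(μ₂−λ) = 1/(18.1−14.48) = 0.27624 hr
W_total = W₁ + W₂ = 0.05028 + 0.27624 = 0.32652 hr

Final: 0.32652 hr


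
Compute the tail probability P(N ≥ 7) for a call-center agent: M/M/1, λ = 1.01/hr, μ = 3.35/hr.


ρ = 1.01/3.35 = 0.3015
P(N ≥ n) = ρ^n = 0.3015^7 = 0.0002264

Final: 0.0002264


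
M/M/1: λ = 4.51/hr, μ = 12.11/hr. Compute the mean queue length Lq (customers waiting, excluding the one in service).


ρ = 4.51/12.11 = 0.3724
Lq = ρ²/(1−ρ) = 0.1387/0.6276 = 0.2210

Final: 0.2210


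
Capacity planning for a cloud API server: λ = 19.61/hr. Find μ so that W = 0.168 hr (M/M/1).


W = 1/(μ−λ) ⇒ μ − λ = 1/W = 1/0.168 = 5.9524
μ = λ + 1/W = 19.61 + 5.9524 = 25.5624 per hr

Final: 25.5624 /hr


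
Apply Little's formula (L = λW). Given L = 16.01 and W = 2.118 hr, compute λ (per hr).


λ = L/W = 16.01/2.118 = 7.5590 /hr

Final: 7.5590 /hr


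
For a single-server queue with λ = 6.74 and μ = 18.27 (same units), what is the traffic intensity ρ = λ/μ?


ρ = λ/μ = 6.74/18.27 = 0.3689

Final: 0.3689


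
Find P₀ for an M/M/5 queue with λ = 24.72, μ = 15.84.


a = λ/μ = 24.72/15.84 = 1.5606; ρ = a/c = 0.3121
Σ_{k=0}^{4} a^k/k! (terms k=0..4) = 1.00000 + 1.56061 + 1.21775 + 0.63347 + 0.24715 = 4.65898
Tail: a^5/(5!(1−ρ)) = 9.25692/(120·0.6879) = 0.11214
P₀ = 1/(4.65898 + 0.11214) = 1/4.77112 = 0.209594

Final: 0.209594


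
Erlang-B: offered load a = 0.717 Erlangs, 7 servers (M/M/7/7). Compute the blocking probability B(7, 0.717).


B(c,a) = (a^c/c!) / Σ_{k=0}^{c} a^k/k!
a^7/7! = 0.00001933
Σ terms (k=0..7): 1.00000 + 0.71700 + 0.25704 + 0.06143 + 0.01101 + 0.001579 + 0.0001887 + 0.00001933 = 2.048277
B = 0.00001933/2.048277 = 0.000009437

Final: 0.000009437


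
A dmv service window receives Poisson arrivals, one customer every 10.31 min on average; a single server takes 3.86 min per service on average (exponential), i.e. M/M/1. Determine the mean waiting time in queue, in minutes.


λ = 60/10.31 = 5.8196 /hr
μ = 60/3.86 = 15.5440 /hr
ρ = λ/μ = 5.8196/15.5440 = 0.3744
Wq = ρ/(μ−λ) = 0.3744/(15.5440−5.8196) = 0.03850 hr
In minutes: 0.03850·60 = 2.310 min

Final: 2.310 min


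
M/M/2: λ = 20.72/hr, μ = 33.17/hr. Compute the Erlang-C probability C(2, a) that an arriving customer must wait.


a = λ/μ = 0.6247; ρ = a/2 = 0.3123
P₀ = 0.524006 (from M/M/c formula)
C(c,a) = [a^c/(c!(1−ρ))]·P₀ = [0.39020/(2·0.6877)]·0.524006
= 0.28371·0.524006 = 0.148667

Final: 0.148667


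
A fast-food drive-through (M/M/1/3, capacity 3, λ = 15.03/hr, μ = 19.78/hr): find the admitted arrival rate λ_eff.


ρ = 0.7599; P_K = (1−ρ)ρ^3/(1−ρ^4) = 0.158046
λ_eff = λ(1 − P_K) = 15.03·(1 − 0.158046) = 15.03·0.841954 = 12.6546 /hr

Final: 12.6546 /hr


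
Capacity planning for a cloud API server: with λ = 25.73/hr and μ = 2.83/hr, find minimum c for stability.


Stability requires cμ > λ ⇔ c > λ/μ.
λ/μ = 25.73/2.83 = 9.0919
Minimum integer c = ⌊9.0919⌋ + 1 = 10
Check: 10·2.83 = 28.30 > 25.73, while 9·2.83 = 25.47 ≤ 25.73

Final: 10 servers


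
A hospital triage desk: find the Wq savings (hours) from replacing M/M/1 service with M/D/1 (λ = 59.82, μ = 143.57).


ρ = 59.82/143.57 = 0.4167
Wq(M/M/1) = ρ/(μ−λ) = 0.4167/83.75 = 0.004975 hr
Wq(M/D/1) = ρ/(2(μ−λ)) = 0.002488 hr
Savings = 0.004975 − 0.002488 = 0.002488 hr

Final: 0.002488 hr


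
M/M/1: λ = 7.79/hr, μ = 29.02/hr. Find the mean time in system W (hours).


W = 1/(μ−λ) = 1/(29.02 − 7.79) = 1/21.23 = 0.04710 hr

Final: 0.04710 hr


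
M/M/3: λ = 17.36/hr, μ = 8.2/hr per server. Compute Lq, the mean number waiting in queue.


a = λ/μ = 2.1171; ρ = a/3 = 0.7057
P₀ = 0.093183
Lq = P₀·a^c·ρ / (c!·(1−ρ)²) = 0.093183·9.48872·0.7057/(6·0.08662)
= 1.20061

Final: 1.20061


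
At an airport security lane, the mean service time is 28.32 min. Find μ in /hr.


μ = 1/(service time) in consistent units.
1 hour = 60 min, so μ = 60/28.32 = 2.1186 per hour

Final: 2.1186 /hr


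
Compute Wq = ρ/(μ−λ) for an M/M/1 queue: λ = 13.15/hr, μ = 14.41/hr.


ρ = 13.15/14.41 = 0.9126
Wq = ρ/(μ−λ) = 0.9126/(14.41 − 13.15) = 0.9126/1.26 = 0.7243 hr

Final: 0.7243 hr


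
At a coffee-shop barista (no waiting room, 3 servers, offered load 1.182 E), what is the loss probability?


B(c,a) = (a^c/c!) / Σ_{k=0}^{c} a^k/k!
a^3/3! = 0.275233
Σ terms (k=0..3): 1.00000 + 1.18200 + 0.69856 + 0.27523 = 3.155795
B = 0.275233/3.155795 = 0.087215

Final: 0.087215


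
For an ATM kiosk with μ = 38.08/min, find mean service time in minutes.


Mean service time = 1/μ = 1/38.08 minute = 0.02626 minute
In minutes: 0.02626 × 1 = 0.02626 min

Final: 0.02626 min


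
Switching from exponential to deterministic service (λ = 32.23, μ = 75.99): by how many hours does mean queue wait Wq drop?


ρ = 32.23/75.99 = 0.4241
Wq(M/M/1) = ρ/(μ−λ) = 0.4241/43.76 = 0.009692 hr
Wq(M/D/1) = ρ/(2(μ−λ)) = 0.004846 hr
Savings = 0.009692 − 0.004846 = 0.004846 hr

Final: 0.004846 hr


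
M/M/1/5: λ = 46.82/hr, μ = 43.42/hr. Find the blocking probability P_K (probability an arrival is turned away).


ρ = λ/μ = 46.82/43.42 = 1.0783
P_K = (1−ρ)ρ^K/(1−ρ^(K+1)) = (-0.07830·1.457834)/(1 − 1.571989)
= -0.114156/-0.571989 = 0.199576

Final: 0.199576


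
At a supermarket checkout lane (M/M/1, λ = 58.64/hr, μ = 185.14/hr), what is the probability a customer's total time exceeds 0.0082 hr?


W ~ Exponential(μ−λ) for M/M/1.
μ − λ = 185.14 − 58.64 = 126.5000
P(W > t) = e^{−(μ−λ)t} = e^{−1.0373} = 0.354410

Final: 0.354410


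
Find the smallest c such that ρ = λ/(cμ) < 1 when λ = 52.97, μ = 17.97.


Stability requires cμ > λ ⇔ c > λ/μ.
λ/μ = 52.97/17.97 = 2.9477
Minimum integer c = ⌊2.9477⌋ + 1 = 3
Check: 3·17.97 = 53.91 > 52.97, while 2·17.97 = 35.94 ≤ 52.97

Final: 3 servers


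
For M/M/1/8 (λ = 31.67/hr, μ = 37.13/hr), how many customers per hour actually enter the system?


ρ = 0.8529; P_K = (1−ρ)ρ^8/(1−ρ^9) = 0.054130
λ_eff = λ(1 − P_K) = 31.67·(1 − 0.054130) = 31.67·0.945870 = 29.9557 /hr

Final: 29.9557 /hr
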